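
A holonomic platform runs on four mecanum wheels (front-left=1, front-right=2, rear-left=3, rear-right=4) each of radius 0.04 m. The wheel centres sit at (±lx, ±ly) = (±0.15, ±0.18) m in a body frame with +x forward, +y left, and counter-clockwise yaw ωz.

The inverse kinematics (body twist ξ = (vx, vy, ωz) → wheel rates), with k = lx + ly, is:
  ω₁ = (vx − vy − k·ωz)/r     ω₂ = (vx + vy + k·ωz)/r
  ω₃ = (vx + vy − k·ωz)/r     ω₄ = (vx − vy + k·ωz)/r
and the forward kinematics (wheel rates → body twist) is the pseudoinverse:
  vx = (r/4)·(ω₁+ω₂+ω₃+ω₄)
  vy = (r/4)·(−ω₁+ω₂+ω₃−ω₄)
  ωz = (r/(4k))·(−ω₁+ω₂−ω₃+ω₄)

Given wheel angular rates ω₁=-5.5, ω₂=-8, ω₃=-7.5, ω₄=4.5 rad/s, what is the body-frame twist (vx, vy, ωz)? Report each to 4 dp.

k = lx + ly = 0.15 + 0.18 = 0.3300
ω₁+ω₂+ω₃+ω₄ = -16.5000  →  vx = (0.04/4)·-16.5000 = -0.1650
−ω₁+ω₂+ω₃−ω₄ = -14.5000  →  vy = (0.04/4)·-14.5000 = -0.1450
−ω₁+ω₂−ω₃+ω₄ = 9.5000  →  ωz = (0.04/1.3200)·9.5000 = 0.2879

(-0.1650, -0.1450, 0.2879)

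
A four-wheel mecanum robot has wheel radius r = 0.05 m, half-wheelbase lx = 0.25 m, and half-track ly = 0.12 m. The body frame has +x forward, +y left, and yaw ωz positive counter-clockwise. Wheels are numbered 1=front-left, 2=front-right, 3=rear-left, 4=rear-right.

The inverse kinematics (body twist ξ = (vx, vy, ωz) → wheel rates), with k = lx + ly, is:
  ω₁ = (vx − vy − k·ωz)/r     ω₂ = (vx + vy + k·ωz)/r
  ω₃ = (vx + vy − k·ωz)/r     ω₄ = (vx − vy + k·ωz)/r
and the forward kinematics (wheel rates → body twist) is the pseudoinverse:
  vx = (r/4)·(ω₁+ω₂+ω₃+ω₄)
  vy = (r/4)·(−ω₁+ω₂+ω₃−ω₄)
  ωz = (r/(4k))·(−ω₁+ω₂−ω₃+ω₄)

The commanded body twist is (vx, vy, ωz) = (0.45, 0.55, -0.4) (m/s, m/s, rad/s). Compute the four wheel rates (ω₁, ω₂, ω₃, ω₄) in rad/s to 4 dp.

(0.9600, 17.0400, 22.9600, -4.9600)

k = lx + ly = 0.25 + 0.12 = 0.3700;  k·ωz = 0.3700·-0.4 = -0.1480
ω₁ (FL) = (vx − vy − k·ωz)/r = 0.0480/0.05 = 0.9600
ω₂ (FR) = (vx + vy + k·ωz)/r = 0.8520/0.05 = 17.0400
ω₃ (RL) = (vx + vy − k·ωz)/r = 1.1480/0.05 = 22.9600
ω₄ (RR) = (vx − vy + k·ωz)/r = -0.2480/0.05 = -4.9600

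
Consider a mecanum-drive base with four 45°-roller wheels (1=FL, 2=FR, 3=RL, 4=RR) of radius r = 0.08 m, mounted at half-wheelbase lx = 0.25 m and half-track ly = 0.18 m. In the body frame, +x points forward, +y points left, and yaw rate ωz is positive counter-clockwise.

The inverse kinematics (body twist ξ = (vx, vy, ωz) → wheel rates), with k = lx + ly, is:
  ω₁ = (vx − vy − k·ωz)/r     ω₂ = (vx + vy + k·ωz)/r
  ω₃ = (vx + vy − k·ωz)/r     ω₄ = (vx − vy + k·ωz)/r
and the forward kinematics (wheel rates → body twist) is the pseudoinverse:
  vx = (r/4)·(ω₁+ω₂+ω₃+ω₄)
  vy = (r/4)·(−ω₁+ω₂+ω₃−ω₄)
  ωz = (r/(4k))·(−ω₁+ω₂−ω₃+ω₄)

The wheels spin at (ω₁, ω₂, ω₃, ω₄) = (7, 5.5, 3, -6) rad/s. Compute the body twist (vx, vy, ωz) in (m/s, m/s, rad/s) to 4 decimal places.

k = lx + ly = 0.25 + 0.18 = 0.4300
ω₁+ω₂+ω₃+ω₄ = 9.5000  →  vx = (0.08/4)·9.5000 = 0.1900
−ω₁+ω₂+ω₃−ω₄ = 7.5000  →  vy = (0.08/4)·7.5000 = 0.1500
−ω₁+ω₂−ω₃+ω₄ = -10.5000  →  ωz = (0.08/1.7200)·-10.5000 = -0.4884

(0.1900, 0.1500, -0.4884)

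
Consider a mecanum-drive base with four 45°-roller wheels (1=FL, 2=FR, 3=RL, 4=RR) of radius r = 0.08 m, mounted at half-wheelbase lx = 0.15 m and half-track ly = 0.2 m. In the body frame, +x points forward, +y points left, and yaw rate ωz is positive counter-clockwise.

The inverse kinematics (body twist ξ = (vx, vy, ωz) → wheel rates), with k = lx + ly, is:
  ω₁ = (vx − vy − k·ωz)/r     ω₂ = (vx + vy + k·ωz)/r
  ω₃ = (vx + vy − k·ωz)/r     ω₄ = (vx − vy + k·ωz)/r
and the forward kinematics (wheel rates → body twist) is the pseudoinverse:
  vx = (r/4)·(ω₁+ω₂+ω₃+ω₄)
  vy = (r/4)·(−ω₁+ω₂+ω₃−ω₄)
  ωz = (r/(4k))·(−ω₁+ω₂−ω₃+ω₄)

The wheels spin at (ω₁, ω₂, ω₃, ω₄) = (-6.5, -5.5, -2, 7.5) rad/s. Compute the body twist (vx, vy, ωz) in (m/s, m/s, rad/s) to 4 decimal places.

(-0.1300, -0.1700, 0.6000)

k = lx + ly = 0.15 + 0.2 = 0.3500
ω₁+ω₂+ω₃+ω₄ = -6.5000  →  vx = (0.08/4)·-6.5000 = -0.1300
−ω₁+ω₂+ω₃−ω₄ = -8.5000  →  vy = (0.08/4)·-8.5000 = -0.1700
−ω₁+ω₂−ω₃+ω₄ = 10.5000  →  ωz = (0.08/1.4000)·10.5000 = 0.6000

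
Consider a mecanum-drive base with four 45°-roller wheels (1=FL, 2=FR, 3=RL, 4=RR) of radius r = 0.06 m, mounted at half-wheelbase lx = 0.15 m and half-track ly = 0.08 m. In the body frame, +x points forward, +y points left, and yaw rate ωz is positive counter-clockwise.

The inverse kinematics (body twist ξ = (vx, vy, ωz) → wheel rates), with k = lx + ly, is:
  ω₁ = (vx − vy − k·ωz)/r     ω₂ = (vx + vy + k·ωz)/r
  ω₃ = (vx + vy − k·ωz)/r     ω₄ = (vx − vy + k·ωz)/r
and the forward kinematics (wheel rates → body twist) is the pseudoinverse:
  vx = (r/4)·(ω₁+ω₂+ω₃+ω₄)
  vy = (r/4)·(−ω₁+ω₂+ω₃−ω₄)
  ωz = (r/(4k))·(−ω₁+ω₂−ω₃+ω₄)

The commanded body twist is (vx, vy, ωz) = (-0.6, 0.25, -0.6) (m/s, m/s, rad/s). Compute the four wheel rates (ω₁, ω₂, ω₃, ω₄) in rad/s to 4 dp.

k = lx + ly = 0.15 + 0.08 = 0.2300;  k·ωz = 0.2300·-0.6 = -0.1380
ω₁ (FL) = (vx − vy − k·ωz)/r = -0.7120/0.06 = -11.8667
ω₂ (FR) = (vx + vy + k·ωz)/r = -0.4880/0.06 = -8.1333
ω₃ (RL) = (vx + vy − k·ωz)/r = -0.2120/0.06 = -3.5333
ω₄ (RR) = (vx − vy + k·ωz)/r = -0.9880/0.06 = -16.4667

(-11.8667, -8.1333, -3.5333, -16.4667)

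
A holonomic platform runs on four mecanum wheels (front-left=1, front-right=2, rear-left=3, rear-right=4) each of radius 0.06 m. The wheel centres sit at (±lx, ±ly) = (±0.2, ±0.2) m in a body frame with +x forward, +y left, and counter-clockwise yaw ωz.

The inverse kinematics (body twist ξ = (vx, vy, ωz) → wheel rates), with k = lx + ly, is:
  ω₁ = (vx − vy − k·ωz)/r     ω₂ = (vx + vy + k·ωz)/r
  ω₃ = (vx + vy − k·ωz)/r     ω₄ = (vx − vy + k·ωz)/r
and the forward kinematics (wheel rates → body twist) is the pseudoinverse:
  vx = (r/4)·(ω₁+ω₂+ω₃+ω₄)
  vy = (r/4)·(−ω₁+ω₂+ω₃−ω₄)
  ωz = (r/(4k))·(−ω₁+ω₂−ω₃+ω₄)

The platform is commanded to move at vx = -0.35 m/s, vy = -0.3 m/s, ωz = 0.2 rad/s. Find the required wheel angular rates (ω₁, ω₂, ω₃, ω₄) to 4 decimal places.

(-2.1667, -9.5000, -12.1667, 0.5000)

k = lx + ly = 0.2 + 0.2 = 0.4000;  k·ωz = 0.4000·0.2 = 0.0800
ω₁ (FL) = (vx − vy − k·ωz)/r = -0.1300/0.06 = -2.1667
ω₂ (FR) = (vx + vy + k·ωz)/r = -0.5700/0.06 = -9.5000
ω₃ (RL) = (vx + vy − k·ωz)/r = -0.7300/0.06 = -12.1667
ω₄ (RR) = (vx − vy + k·ωz)/r = 0.0300/0.06 = 0.5000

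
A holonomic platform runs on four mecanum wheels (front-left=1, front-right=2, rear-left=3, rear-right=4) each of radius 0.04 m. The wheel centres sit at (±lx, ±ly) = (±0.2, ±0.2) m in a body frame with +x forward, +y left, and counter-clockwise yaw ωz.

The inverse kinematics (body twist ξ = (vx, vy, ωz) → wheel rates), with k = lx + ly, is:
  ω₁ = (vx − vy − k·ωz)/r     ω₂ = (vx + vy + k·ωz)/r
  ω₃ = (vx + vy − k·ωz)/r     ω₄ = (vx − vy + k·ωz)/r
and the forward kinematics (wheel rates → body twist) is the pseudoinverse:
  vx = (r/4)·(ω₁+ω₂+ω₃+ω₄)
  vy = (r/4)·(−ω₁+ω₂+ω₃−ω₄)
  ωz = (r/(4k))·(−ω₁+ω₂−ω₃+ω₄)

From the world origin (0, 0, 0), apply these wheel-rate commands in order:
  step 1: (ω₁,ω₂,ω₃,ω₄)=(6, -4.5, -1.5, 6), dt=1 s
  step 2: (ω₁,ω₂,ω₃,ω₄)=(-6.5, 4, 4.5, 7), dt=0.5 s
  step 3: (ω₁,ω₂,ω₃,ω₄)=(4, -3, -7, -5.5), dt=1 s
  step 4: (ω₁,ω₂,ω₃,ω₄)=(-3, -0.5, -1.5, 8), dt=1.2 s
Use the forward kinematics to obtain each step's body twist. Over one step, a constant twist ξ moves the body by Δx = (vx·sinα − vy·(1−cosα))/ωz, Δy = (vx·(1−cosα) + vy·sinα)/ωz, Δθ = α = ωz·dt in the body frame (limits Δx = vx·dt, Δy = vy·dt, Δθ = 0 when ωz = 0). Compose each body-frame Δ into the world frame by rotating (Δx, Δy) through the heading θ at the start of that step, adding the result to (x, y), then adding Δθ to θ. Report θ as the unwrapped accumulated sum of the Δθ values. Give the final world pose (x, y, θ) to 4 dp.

step 1: ξ=(vx,vy,ωz)=(0.0600, -0.1800, -0.0750), dt=1.0 → body Δ=(0.0532, -0.1821, -0.0750) → world pose (0.0532, -0.1821, -0.0750)
step 2: ξ=(vx,vy,ωz)=(0.0900, 0.0800, 0.3250), dt=0.5 → body Δ=(0.0416, 0.0435, 0.1625) → world pose (0.0979, -0.1418, 0.0875)
step 3: ξ=(vx,vy,ωz)=(-0.1150, -0.0850, -0.1375), dt=1.0 → body Δ=(-0.1205, -0.0768, -0.1375) → world pose (-0.0154, -0.2289, -0.0500)
step 4: ξ=(vx,vy,ωz)=(0.0300, -0.0700, 0.3000), dt=1.2 → body Δ=(0.0502, -0.0758, 0.3600) → world pose (0.0309, -0.3071, 0.3100)

(0.0309, -0.3071, 0.3100)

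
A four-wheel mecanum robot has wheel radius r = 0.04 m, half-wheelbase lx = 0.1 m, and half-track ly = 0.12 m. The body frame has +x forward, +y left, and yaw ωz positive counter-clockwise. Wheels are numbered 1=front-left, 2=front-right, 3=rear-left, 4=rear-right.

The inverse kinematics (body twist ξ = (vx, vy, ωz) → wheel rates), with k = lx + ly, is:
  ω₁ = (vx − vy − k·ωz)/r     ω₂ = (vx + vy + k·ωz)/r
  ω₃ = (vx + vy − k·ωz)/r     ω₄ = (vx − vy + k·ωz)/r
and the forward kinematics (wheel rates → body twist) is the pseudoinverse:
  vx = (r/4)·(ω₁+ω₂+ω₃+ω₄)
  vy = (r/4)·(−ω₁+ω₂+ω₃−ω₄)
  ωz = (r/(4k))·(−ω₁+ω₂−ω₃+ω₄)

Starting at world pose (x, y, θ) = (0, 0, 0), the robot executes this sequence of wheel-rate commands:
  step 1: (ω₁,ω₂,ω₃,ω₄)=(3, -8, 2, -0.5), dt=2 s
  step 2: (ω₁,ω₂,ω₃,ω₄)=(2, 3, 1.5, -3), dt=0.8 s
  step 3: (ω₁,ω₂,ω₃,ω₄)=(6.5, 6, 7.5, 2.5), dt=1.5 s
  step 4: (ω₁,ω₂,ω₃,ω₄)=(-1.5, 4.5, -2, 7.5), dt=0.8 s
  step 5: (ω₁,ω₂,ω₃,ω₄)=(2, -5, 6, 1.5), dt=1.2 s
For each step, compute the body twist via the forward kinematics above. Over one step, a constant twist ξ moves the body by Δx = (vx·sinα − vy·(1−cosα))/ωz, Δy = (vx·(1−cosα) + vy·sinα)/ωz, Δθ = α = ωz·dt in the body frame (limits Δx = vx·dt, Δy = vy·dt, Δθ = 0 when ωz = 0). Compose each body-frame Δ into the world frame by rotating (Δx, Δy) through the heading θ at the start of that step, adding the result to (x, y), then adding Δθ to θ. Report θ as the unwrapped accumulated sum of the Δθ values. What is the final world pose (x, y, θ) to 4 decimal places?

(-0.0626, -0.5664, -1.7932)

step 1: ξ=(vx,vy,ωz)=(-0.0350, -0.0850, -0.6136), dt=2.0 → body Δ=(-0.1456, -0.0926, -1.2273) → world pose (-0.1456, -0.0926, -1.2273)
step 2: ξ=(vx,vy,ωz)=(0.0350, 0.0550, -0.1591), dt=0.8 → body Δ=(0.0307, 0.0421, -0.1273) → world pose (-0.0956, -0.1073, -1.3545)
step 3: ξ=(vx,vy,ωz)=(0.2250, 0.0450, -0.2500), dt=1.5 → body Δ=(0.3422, 0.0034, -0.3750) → world pose (-0.0189, -0.4408, -1.7295)
step 4: ξ=(vx,vy,ωz)=(0.0850, -0.0350, 0.7045), dt=0.8 → body Δ=(0.0721, -0.0079, 0.5636) → world pose (-0.0380, -0.5108, -1.1659)
step 5: ξ=(vx,vy,ωz)=(0.0450, -0.0250, -0.5227), dt=1.2 → body Δ=(0.0414, -0.0445, -0.6273) → world pose (-0.0626, -0.5664, -1.7932)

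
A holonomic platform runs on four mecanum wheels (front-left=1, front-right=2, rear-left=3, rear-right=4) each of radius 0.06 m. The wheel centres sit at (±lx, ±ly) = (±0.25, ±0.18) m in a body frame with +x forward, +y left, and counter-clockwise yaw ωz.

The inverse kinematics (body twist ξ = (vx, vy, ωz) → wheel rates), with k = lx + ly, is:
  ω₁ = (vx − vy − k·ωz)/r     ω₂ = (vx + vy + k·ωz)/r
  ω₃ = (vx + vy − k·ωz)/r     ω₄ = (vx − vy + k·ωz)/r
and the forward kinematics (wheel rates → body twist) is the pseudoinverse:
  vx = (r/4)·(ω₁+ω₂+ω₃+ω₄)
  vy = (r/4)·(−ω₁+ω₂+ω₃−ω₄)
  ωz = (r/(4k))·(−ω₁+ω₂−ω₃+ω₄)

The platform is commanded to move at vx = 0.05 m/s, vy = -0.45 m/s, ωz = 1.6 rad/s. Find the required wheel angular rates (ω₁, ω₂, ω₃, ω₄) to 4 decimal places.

(-3.1333, 4.8000, -18.1333, 19.8000)

k = lx + ly = 0.25 + 0.18 = 0.4300;  k·ωz = 0.4300·1.6 = 0.6880
ω₁ (FL) = (vx − vy − k·ωz)/r = -0.1880/0.06 = -3.1333
ω₂ (FR) = (vx + vy + k·ωz)/r = 0.2880/0.06 = 4.8000
ω₃ (RL) = (vx + vy − k·ωz)/r = -1.0880/0.06 = -18.1333
ω₄ (RR) = (vx − vy + k·ωz)/r = 1.1880/0.06 = 19.8000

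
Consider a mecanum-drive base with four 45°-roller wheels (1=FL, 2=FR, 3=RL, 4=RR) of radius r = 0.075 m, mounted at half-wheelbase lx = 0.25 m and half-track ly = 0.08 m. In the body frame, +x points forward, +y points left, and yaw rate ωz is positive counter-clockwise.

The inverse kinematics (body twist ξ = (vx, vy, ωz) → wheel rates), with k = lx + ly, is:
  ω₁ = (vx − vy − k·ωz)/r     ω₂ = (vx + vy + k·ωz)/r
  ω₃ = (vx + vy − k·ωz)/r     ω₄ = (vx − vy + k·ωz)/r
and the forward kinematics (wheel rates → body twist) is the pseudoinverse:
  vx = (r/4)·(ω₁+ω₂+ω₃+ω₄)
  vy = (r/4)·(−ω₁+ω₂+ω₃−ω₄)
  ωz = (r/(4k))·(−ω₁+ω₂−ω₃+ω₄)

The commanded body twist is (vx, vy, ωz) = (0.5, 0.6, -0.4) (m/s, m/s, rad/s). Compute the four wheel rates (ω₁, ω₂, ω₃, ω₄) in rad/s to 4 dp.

k = lx + ly = 0.25 + 0.08 = 0.3300;  k·ωz = 0.3300·-0.4 = -0.1320
ω₁ (FL) = (vx − vy − k·ωz)/r = 0.0320/0.075 = 0.4267
ω₂ (FR) = (vx + vy + k·ωz)/r = 0.9680/0.075 = 12.9067
ω₃ (RL) = (vx + vy − k·ωz)/r = 1.2320/0.075 = 16.4267
ω₄ (RR) = (vx − vy + k·ωz)/r = -0.2320/0.075 = -3.0933

(0.4267, 12.9067, 16.4267, -3.0933)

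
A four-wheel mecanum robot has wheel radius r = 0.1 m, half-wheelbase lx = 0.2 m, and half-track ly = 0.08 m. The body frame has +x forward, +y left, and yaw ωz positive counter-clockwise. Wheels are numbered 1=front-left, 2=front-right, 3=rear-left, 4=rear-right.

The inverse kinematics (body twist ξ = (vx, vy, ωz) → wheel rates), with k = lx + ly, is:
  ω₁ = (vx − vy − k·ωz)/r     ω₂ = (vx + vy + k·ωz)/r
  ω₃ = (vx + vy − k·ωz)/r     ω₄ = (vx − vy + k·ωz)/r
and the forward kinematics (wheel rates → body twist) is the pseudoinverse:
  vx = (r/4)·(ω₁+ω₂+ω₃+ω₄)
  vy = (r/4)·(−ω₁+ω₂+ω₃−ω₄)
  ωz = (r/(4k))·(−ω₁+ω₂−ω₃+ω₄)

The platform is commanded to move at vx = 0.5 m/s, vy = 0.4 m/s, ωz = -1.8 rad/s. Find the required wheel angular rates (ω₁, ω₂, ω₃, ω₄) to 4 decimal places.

k = lx + ly = 0.2 + 0.08 = 0.2800;  k·ωz = 0.2800·-1.8 = -0.5040
ω₁ (FL) = (vx − vy − k·ωz)/r = 0.6040/0.1 = 6.0400
ω₂ (FR) = (vx + vy + k·ωz)/r = 0.3960/0.1 = 3.9600
ω₃ (RL) = (vx + vy − k·ωz)/r = 1.4040/0.1 = 14.0400
ω₄ (RR) = (vx − vy + k·ωz)/r = -0.4040/0.1 = -4.0400

(6.0400, 3.9600, 14.0400, -4.0400)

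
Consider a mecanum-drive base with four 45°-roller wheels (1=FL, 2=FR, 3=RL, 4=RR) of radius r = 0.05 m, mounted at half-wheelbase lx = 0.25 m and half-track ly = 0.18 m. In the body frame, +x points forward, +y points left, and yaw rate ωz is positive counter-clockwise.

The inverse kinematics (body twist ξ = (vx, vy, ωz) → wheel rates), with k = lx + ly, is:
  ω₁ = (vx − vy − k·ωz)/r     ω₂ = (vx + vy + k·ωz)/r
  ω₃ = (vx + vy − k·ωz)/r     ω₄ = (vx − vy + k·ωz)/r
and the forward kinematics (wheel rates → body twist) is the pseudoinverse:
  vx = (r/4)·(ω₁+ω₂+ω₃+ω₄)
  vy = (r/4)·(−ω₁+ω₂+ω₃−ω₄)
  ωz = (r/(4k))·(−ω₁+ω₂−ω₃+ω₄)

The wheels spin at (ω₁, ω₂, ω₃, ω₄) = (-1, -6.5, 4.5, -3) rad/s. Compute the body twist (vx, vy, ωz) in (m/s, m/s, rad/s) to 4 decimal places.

k = lx + ly = 0.25 + 0.18 = 0.4300
ω₁+ω₂+ω₃+ω₄ = -6.0000  →  vx = (0.05/4)·-6.0000 = -0.0750
−ω₁+ω₂+ω₃−ω₄ = 2.0000  →  vy = (0.05/4)·2.0000 = 0.0250
−ω₁+ω₂−ω₃+ω₄ = -13.0000  →  ωz = (0.05/1.7200)·-13.0000 = -0.3779

(-0.0750, 0.0250, -0.3779)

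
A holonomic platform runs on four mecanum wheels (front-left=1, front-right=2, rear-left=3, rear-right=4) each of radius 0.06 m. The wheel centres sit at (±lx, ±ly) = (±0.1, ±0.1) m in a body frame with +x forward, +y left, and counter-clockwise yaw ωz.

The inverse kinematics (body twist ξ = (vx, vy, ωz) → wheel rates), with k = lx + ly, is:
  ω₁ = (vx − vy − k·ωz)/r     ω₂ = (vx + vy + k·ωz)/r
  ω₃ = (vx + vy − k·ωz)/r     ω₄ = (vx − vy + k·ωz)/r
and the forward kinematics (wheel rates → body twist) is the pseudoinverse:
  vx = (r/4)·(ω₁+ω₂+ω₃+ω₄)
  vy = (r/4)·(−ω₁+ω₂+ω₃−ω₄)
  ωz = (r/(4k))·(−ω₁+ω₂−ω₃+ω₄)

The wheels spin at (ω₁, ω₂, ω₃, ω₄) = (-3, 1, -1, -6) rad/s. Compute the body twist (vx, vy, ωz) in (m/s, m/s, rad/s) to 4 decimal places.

k = lx + ly = 0.1 + 0.1 = 0.2000
ω₁+ω₂+ω₃+ω₄ = -9.0000  →  vx = (0.06/4)·-9.0000 = -0.1350
−ω₁+ω₂+ω₃−ω₄ = 9.0000  →  vy = (0.06/4)·9.0000 = 0.1350
−ω₁+ω₂−ω₃+ω₄ = -1.0000  →  ωz = (0.06/0.8000)·-1.0000 = -0.0750

(-0.1350, 0.1350, -0.0750)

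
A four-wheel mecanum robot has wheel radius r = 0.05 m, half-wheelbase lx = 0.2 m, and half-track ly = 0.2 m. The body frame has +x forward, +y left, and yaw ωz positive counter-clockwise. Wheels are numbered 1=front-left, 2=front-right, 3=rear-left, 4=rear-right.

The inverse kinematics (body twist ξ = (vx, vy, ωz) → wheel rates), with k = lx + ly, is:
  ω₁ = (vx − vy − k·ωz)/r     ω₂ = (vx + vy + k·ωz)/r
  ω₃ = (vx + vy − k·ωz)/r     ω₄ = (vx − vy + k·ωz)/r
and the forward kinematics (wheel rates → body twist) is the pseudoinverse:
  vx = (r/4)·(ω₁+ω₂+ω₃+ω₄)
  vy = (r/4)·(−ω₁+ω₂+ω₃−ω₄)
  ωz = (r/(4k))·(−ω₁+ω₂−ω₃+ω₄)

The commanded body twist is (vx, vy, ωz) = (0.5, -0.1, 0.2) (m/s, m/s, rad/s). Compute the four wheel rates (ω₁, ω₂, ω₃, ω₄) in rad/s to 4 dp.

k = lx + ly = 0.2 + 0.2 = 0.4000;  k·ωz = 0.4000·0.2 = 0.0800
ω₁ (FL) = (vx − vy − k·ωz)/r = 0.5200/0.05 = 10.4000
ω₂ (FR) = (vx + vy + k·ωz)/r = 0.4800/0.05 = 9.6000
ω₃ (RL) = (vx + vy − k·ωz)/r = 0.3200/0.05 = 6.4000
ω₄ (RR) = (vx − vy + k·ωz)/r = 0.6800/0.05 = 13.6000

(10.4000, 9.6000, 6.4000, 13.6000)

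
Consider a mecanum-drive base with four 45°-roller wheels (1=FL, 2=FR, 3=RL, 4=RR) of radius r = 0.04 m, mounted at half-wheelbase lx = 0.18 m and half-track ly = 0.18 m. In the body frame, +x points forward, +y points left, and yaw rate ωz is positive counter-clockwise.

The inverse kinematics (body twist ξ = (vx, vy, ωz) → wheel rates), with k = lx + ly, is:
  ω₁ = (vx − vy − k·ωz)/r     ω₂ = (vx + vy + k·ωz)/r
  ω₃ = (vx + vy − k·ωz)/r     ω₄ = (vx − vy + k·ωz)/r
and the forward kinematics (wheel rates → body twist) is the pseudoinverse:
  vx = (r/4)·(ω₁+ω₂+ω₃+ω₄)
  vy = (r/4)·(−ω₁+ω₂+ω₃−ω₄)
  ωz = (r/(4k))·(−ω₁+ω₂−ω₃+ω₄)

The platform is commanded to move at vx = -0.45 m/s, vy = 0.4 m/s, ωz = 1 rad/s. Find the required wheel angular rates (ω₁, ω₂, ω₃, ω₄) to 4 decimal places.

k = lx + ly = 0.18 + 0.18 = 0.3600;  k·ωz = 0.3600·1 = 0.3600
ω₁ (FL) = (vx − vy − k·ωz)/r = -1.2100/0.04 = -30.2500
ω₂ (FR) = (vx + vy + k·ωz)/r = 0.3100/0.04 = 7.7500
ω₃ (RL) = (vx + vy − k·ωz)/r = -0.4100/0.04 = -10.2500
ω₄ (RR) = (vx − vy + k·ωz)/r = -0.4900/0.04 = -12.2500

(-30.2500, 7.7500, -10.2500, -12.2500)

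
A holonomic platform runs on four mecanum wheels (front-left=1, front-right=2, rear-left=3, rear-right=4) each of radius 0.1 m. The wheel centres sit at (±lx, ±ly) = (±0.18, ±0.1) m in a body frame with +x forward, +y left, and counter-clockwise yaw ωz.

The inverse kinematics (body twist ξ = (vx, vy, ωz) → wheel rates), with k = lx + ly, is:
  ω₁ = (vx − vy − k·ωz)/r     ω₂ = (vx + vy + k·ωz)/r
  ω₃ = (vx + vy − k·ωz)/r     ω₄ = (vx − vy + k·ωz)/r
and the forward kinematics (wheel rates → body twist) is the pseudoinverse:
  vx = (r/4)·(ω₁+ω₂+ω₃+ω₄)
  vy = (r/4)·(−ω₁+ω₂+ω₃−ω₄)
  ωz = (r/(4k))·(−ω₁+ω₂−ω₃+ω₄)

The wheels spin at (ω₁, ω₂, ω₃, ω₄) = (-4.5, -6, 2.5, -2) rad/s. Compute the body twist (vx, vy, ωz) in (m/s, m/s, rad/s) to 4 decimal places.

(-0.2500, 0.0750, -0.5357)

k = lx + ly = 0.18 + 0.1 = 0.2800
ω₁+ω₂+ω₃+ω₄ = -10.0000  →  vx = (0.1/4)·-10.0000 = -0.2500
−ω₁+ω₂+ω₃−ω₄ = 3.0000  →  vy = (0.1/4)·3.0000 = 0.0750
−ω₁+ω₂−ω₃+ω₄ = -6.0000  →  ωz = (0.1/1.1200)·-6.0000 = -0.5357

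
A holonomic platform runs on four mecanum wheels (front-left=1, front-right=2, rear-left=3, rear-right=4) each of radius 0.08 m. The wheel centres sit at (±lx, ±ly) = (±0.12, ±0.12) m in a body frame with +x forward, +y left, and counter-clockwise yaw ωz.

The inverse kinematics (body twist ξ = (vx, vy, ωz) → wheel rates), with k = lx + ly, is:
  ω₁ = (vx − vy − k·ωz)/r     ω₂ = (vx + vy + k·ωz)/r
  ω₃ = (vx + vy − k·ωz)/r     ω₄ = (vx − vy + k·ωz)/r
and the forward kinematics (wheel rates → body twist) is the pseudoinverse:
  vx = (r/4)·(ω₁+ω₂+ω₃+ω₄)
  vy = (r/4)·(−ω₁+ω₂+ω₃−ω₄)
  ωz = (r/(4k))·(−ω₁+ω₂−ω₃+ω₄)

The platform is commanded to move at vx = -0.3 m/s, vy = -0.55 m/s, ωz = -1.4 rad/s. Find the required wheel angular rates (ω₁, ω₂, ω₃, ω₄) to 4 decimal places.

(7.3250, -14.8250, -6.4250, -1.0750)

k = lx + ly = 0.12 + 0.12 = 0.2400;  k·ωz = 0.2400·-1.4 = -0.3360
ω₁ (FL) = (vx − vy − k·ωz)/r = 0.5860/0.08 = 7.3250
ω₂ (FR) = (vx + vy + k·ωz)/r = -1.1860/0.08 = -14.8250
ω₃ (RL) = (vx + vy − k·ωz)/r = -0.5140/0.08 = -6.4250
ω₄ (RR) = (vx − vy + k·ωz)/r = -0.0860/0.08 = -1.0750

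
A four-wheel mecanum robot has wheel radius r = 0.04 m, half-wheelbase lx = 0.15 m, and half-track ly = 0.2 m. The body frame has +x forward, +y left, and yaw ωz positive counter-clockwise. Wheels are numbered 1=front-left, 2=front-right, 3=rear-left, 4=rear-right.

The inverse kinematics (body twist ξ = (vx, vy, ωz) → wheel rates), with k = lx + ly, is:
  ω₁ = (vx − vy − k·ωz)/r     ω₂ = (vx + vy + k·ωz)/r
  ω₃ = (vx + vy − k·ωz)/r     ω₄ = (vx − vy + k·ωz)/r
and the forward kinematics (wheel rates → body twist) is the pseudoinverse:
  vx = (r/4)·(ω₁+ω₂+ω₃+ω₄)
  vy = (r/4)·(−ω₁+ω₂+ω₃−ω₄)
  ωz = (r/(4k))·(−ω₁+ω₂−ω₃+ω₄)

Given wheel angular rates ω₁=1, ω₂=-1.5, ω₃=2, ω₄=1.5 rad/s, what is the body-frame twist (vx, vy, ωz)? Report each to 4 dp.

k = lx + ly = 0.15 + 0.2 = 0.3500
ω₁+ω₂+ω₃+ω₄ = 3.0000  →  vx = (0.04/4)·3.0000 = 0.0300
−ω₁+ω₂+ω₃−ω₄ = -2.0000  →  vy = (0.04/4)·-2.0000 = -0.0200
−ω₁+ω₂−ω₃+ω₄ = -3.0000  →  ωz = (0.04/1.4000)·-3.0000 = -0.0857

(0.0300, -0.0200, -0.0857)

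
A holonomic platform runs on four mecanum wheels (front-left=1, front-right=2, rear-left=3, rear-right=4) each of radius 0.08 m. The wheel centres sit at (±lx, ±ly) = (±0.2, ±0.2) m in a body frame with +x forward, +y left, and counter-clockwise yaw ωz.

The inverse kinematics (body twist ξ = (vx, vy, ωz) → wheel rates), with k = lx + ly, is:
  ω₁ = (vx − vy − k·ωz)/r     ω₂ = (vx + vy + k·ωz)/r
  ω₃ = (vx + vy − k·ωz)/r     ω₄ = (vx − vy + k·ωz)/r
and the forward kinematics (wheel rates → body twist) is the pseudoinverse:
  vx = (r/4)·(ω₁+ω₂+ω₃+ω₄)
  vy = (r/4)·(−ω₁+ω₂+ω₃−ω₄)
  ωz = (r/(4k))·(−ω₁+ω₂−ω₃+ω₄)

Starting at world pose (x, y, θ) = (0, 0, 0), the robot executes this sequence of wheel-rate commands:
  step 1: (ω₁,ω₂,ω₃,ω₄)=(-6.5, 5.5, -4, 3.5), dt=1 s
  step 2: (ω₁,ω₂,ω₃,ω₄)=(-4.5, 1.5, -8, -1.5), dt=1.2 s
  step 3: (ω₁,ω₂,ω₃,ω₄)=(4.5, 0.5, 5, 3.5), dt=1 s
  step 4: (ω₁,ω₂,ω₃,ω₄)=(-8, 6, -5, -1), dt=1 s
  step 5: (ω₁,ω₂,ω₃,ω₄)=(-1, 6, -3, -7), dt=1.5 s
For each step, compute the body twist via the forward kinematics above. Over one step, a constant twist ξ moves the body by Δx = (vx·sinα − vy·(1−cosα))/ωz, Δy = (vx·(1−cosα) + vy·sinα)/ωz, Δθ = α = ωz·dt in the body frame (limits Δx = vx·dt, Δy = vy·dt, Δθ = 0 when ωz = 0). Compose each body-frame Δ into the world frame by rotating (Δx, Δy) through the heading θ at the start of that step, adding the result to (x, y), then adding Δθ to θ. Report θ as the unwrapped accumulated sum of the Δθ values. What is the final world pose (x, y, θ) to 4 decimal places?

(-0.2967, -0.5147, 2.5750)

step 1: ξ=(vx,vy,ωz)=(-0.0300, 0.0900, 0.9750), dt=1.0 → body Δ=(-0.0660, 0.0629, 0.9750) → world pose (-0.0660, 0.0629, 0.9750)
step 2: ξ=(vx,vy,ωz)=(-0.2500, -0.0100, 0.6250), dt=1.2 → body Δ=(-0.2684, -0.1182, 0.7500) → world pose (-0.1187, -0.2256, 1.7250)
step 3: ξ=(vx,vy,ωz)=(0.2700, -0.0500, -0.2750), dt=1.0 → body Δ=(0.2598, -0.0863, -0.2750) → world pose (-0.0734, 0.0444, 1.4500)
step 4: ξ=(vx,vy,ωz)=(-0.1600, 0.2000, 0.9000), dt=1.0 → body Δ=(-0.2233, 0.1068, 0.9000) → world pose (-0.2063, -0.1645, 2.3500)
step 5: ξ=(vx,vy,ωz)=(-0.1000, 0.2200, 0.1500), dt=1.5 → body Δ=(-0.1857, 0.3104, 0.2250) → world pose (-0.2967, -0.5147, 2.5750)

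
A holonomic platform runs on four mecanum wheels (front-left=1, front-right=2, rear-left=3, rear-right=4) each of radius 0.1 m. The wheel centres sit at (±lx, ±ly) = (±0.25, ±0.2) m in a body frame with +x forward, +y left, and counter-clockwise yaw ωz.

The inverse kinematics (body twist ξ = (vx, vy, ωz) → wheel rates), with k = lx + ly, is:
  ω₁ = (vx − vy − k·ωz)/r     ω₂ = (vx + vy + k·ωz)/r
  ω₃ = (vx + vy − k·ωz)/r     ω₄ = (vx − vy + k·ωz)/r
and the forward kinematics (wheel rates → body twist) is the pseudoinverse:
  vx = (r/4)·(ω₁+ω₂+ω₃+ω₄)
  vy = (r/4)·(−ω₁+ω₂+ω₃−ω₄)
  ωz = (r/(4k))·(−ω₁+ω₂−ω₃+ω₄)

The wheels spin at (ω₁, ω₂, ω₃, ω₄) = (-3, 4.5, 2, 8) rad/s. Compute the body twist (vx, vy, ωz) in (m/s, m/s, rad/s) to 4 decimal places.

k = lx + ly = 0.25 + 0.2 = 0.4500
ω₁+ω₂+ω₃+ω₄ = 11.5000  →  vx = (0.1/4)·11.5000 = 0.2875
−ω₁+ω₂+ω₃−ω₄ = 1.5000  →  vy = (0.1/4)·1.5000 = 0.0375
−ω₁+ω₂−ω₃+ω₄ = 13.5000  →  ωz = (0.1/1.8000)·13.5000 = 0.7500

(0.2875, 0.0375, 0.7500)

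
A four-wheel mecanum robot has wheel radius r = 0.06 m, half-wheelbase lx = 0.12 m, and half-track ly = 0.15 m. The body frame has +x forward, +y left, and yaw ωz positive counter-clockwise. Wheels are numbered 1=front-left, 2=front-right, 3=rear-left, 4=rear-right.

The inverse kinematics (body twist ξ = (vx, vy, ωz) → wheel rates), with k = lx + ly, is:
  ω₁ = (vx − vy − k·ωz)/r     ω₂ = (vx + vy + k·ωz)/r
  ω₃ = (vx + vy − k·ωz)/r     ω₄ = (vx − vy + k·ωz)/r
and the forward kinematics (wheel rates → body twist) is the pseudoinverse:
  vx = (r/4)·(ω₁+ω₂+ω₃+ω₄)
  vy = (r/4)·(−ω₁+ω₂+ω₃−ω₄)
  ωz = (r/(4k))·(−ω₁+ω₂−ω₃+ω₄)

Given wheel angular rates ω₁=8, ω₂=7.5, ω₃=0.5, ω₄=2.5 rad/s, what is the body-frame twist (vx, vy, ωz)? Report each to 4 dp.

k = lx + ly = 0.12 + 0.15 = 0.2700
ω₁+ω₂+ω₃+ω₄ = 18.5000  →  vx = (0.06/4)·18.5000 = 0.2775
−ω₁+ω₂+ω₃−ω₄ = -2.5000  →  vy = (0.06/4)·-2.5000 = -0.0375
−ω₁+ω₂−ω₃+ω₄ = 1.5000  →  ωz = (0.06/1.0800)·1.5000 = 0.0833

(0.2775, -0.0375, 0.0833)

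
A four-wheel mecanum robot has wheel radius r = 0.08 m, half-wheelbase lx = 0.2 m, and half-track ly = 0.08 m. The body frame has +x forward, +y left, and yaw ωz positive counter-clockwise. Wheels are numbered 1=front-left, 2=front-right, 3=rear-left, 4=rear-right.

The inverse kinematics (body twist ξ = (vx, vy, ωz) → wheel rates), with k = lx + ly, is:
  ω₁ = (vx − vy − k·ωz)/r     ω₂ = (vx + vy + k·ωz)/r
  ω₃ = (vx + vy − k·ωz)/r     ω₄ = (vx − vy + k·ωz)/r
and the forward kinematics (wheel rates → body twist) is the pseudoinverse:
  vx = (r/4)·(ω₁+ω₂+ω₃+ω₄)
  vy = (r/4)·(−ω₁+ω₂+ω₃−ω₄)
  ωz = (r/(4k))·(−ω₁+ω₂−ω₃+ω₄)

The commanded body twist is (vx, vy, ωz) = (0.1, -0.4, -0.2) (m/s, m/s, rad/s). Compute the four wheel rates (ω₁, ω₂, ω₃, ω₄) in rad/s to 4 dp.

(6.9500, -4.4500, -3.0500, 5.5500)

k = lx + ly = 0.2 + 0.08 = 0.2800;  k·ωz = 0.2800·-0.2 = -0.0560
ω₁ (FL) = (vx − vy − k·ωz)/r = 0.5560/0.08 = 6.9500
ω₂ (FR) = (vx + vy + k·ωz)/r = -0.3560/0.08 = -4.4500
ω₃ (RL) = (vx + vy − k·ωz)/r = -0.2440/0.08 = -3.0500
ω₄ (RR) = (vx − vy + k·ωz)/r = 0.4440/0.08 = 5.5500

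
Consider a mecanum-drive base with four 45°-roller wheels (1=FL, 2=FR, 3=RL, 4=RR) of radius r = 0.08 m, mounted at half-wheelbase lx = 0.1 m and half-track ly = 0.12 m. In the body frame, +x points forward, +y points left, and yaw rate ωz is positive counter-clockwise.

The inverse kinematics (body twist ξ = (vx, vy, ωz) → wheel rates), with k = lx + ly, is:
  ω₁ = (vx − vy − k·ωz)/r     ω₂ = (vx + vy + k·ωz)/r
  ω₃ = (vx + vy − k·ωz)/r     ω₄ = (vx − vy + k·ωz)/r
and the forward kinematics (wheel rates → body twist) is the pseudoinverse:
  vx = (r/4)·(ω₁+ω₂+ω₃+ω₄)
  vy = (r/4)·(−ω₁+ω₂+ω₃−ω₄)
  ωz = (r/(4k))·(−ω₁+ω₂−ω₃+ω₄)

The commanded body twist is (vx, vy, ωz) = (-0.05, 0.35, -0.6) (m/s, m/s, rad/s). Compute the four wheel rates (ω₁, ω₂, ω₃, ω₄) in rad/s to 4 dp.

k = lx + ly = 0.1 + 0.12 = 0.2200;  k·ωz = 0.2200·-0.6 = -0.1320
ω₁ (FL) = (vx − vy − k·ωz)/r = -0.2680/0.08 = -3.3500
ω₂ (FR) = (vx + vy + k·ωz)/r = 0.1680/0.08 = 2.1000
ω₃ (RL) = (vx + vy − k·ωz)/r = 0.4320/0.08 = 5.4000
ω₄ (RR) = (vx − vy + k·ωz)/r = -0.5320/0.08 = -6.6500

(-3.3500, 2.1000, 5.4000, -6.6500)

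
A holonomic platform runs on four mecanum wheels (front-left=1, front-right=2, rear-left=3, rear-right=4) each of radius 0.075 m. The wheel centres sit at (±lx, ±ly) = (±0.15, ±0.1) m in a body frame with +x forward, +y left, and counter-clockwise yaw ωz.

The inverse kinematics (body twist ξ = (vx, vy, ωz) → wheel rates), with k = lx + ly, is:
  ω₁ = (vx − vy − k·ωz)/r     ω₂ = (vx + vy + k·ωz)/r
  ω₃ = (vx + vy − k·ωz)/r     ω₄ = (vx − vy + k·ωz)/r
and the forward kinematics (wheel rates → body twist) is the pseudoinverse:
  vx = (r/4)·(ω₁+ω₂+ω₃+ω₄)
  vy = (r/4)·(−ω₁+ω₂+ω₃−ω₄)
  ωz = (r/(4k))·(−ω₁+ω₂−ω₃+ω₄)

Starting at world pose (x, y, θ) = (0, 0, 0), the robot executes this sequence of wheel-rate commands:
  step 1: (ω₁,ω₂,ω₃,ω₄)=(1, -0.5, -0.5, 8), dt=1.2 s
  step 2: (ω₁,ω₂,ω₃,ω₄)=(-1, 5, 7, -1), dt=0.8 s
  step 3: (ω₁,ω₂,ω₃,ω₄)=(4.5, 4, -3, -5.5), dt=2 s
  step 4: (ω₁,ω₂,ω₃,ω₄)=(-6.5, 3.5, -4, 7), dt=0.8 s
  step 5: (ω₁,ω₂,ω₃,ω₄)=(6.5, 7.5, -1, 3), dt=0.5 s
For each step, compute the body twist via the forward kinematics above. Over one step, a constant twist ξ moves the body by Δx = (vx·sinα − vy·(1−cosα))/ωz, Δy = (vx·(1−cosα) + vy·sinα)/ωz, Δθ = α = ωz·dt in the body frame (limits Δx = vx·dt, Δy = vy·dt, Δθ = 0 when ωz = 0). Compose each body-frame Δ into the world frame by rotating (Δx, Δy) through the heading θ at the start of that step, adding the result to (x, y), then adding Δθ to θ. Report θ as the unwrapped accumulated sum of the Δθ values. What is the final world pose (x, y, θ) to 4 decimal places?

step 1: ξ=(vx,vy,ωz)=(0.1500, -0.1875, 0.5250), dt=1.2 → body Δ=(0.2369, -0.1556, 0.6300) → world pose (0.2369, -0.1556, 0.6300)
step 2: ξ=(vx,vy,ωz)=(0.1875, 0.2625, -0.1500), dt=0.8 → body Δ=(0.1622, 0.2005, -0.1200) → world pose (0.2498, 0.1020, 0.5100)
step 3: ξ=(vx,vy,ωz)=(0.0000, 0.0375, -0.2250), dt=2.0 → body Δ=(0.0166, 0.0725, -0.4500) → world pose (0.2289, 0.1734, 0.0600)
step 4: ξ=(vx,vy,ωz)=(0.0000, -0.0188, 1.5750), dt=0.8 → body Δ=(0.0083, -0.0113, 1.2600) → world pose (0.2379, 0.1626, 1.3200)
step 5: ξ=(vx,vy,ωz)=(0.3000, -0.0562, 0.3750), dt=0.5 → body Δ=(0.1518, -0.0139, 0.1875) → world pose (0.2890, 0.3061, 1.5075)

(0.2890, 0.3061, 1.5075)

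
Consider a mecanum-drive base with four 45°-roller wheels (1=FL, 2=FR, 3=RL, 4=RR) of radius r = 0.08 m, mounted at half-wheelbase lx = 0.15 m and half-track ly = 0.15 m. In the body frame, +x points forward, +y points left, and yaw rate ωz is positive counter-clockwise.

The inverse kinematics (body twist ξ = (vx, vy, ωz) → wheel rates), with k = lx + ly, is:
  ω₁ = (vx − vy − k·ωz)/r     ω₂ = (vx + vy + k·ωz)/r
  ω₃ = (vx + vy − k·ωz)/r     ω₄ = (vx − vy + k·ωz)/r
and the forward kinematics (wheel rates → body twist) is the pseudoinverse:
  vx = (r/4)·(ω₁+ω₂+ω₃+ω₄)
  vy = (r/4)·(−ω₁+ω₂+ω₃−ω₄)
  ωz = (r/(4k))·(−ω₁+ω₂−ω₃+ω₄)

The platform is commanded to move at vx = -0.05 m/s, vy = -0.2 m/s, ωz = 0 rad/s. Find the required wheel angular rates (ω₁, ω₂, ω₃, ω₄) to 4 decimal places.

(1.8750, -3.1250, -3.1250, 1.8750)

k = lx + ly = 0.15 + 0.15 = 0.3000;  k·ωz = 0.3000·0 = 0.0000
ω₁ (FL) = (vx − vy − k·ωz)/r = 0.1500/0.08 = 1.8750
ω₂ (FR) = (vx + vy + k·ωz)/r = -0.2500/0.08 = -3.1250
ω₃ (RL) = (vx + vy − k·ωz)/r = -0.2500/0.08 = -3.1250
ω₄ (RR) = (vx − vy + k·ωz)/r = 0.1500/0.08 = 1.8750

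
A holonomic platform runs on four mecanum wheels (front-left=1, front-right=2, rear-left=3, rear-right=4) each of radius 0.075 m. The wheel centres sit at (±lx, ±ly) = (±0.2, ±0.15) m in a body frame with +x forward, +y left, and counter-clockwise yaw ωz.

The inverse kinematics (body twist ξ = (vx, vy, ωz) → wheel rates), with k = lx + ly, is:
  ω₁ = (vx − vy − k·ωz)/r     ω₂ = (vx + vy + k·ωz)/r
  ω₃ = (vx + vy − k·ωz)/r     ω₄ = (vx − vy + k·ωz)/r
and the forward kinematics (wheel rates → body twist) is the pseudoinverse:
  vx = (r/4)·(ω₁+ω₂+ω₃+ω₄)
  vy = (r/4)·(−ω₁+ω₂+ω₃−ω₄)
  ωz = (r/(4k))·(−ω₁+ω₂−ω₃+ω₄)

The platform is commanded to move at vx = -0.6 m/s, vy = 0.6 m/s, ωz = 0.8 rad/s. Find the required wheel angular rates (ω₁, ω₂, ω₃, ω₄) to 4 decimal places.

k = lx + ly = 0.2 + 0.15 = 0.3500;  k·ωz = 0.3500·0.8 = 0.2800
ω₁ (FL) = (vx − vy − k·ωz)/r = -1.4800/0.075 = -19.7333
ω₂ (FR) = (vx + vy + k·ωz)/r = 0.2800/0.075 = 3.7333
ω₃ (RL) = (vx + vy − k·ωz)/r = -0.2800/0.075 = -3.7333
ω₄ (RR) = (vx − vy + k·ωz)/r = -0.9200/0.075 = -12.2667

(-19.7333, 3.7333, -3.7333, -12.2667)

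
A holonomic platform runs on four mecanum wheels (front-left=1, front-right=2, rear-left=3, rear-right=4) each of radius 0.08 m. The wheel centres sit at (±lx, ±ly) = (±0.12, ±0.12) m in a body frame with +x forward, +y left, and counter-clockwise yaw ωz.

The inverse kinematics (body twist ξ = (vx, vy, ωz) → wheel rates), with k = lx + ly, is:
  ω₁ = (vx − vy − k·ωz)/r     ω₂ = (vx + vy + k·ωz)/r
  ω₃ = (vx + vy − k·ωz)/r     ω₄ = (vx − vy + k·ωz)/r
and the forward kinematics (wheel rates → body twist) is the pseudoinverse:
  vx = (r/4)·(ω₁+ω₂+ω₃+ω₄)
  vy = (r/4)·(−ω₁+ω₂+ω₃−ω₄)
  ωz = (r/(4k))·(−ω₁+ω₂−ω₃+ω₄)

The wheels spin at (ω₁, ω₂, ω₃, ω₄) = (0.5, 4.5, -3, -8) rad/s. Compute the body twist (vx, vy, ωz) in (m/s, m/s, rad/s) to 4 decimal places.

k = lx + ly = 0.12 + 0.12 = 0.2400
ω₁+ω₂+ω₃+ω₄ = -6.0000  →  vx = (0.08/4)·-6.0000 = -0.1200
−ω₁+ω₂+ω₃−ω₄ = 9.0000  →  vy = (0.08/4)·9.0000 = 0.1800
−ω₁+ω₂−ω₃+ω₄ = -1.0000  →  ωz = (0.08/0.9600)·-1.0000 = -0.0833

(-0.1200, 0.1800, -0.0833)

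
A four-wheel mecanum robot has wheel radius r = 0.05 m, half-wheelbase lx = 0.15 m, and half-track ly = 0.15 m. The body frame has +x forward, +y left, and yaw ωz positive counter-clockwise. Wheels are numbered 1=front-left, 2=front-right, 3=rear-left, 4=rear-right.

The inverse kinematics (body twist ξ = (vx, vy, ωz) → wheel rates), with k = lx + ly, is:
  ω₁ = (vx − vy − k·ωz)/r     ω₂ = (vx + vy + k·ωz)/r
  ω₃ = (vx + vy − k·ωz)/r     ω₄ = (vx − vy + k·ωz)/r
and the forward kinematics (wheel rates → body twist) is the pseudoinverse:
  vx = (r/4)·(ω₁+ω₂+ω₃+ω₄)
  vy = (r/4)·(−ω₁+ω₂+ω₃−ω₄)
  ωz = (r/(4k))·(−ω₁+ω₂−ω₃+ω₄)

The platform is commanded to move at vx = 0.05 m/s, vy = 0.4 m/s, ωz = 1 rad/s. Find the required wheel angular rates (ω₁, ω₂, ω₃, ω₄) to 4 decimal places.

k = lx + ly = 0.15 + 0.15 = 0.3000;  k·ωz = 0.3000·1 = 0.3000
ω₁ (FL) = (vx − vy − k·ωz)/r = -0.6500/0.05 = -13.0000
ω₂ (FR) = (vx + vy + k·ωz)/r = 0.7500/0.05 = 15.0000
ω₃ (RL) = (vx + vy − k·ωz)/r = 0.1500/0.05 = 3.0000
ω₄ (RR) = (vx − vy + k·ωz)/r = -0.0500/0.05 = -1.0000

(-13.0000, 15.0000, 3.0000, -1.0000)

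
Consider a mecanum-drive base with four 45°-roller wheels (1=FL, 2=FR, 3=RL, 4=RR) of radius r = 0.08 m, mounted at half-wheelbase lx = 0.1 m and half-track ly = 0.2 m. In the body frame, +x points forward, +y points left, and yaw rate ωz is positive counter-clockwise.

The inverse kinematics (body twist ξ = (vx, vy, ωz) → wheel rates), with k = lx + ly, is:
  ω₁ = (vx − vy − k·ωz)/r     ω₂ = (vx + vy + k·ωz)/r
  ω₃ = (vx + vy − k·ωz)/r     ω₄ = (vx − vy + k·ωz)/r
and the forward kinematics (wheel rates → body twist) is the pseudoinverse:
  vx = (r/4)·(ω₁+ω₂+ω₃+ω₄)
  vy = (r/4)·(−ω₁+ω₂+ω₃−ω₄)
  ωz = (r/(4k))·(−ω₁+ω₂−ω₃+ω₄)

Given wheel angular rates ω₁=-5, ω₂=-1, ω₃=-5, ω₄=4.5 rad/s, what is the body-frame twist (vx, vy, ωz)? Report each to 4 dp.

k = lx + ly = 0.1 + 0.2 = 0.3000
ω₁+ω₂+ω₃+ω₄ = -6.5000  →  vx = (0.08/4)·-6.5000 = -0.1300
−ω₁+ω₂+ω₃−ω₄ = -5.5000  →  vy = (0.08/4)·-5.5000 = -0.1100
−ω₁+ω₂−ω₃+ω₄ = 13.5000  →  ωz = (0.08/1.2000)·13.5000 = 0.9000

(-0.1300, -0.1100, 0.9000)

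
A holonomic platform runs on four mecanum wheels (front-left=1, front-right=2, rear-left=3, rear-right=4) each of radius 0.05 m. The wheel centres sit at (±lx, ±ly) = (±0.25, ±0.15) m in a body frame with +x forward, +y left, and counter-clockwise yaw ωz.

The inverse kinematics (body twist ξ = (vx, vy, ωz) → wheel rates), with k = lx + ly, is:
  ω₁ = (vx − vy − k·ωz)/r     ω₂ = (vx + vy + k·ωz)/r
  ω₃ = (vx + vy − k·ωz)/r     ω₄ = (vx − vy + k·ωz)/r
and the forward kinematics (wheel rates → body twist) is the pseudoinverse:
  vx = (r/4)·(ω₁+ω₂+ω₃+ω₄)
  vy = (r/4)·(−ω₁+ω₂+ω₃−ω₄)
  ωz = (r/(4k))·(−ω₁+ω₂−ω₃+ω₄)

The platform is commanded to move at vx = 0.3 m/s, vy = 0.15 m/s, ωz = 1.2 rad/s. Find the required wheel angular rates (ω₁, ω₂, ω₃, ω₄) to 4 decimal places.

k = lx + ly = 0.25 + 0.15 = 0.4000;  k·ωz = 0.4000·1.2 = 0.4800
ω₁ (FL) = (vx − vy − k·ωz)/r = -0.3300/0.05 = -6.6000
ω₂ (FR) = (vx + vy + k·ωz)/r = 0.9300/0.05 = 18.6000
ω₃ (RL) = (vx + vy − k·ωz)/r = -0.0300/0.05 = -0.6000
ω₄ (RR) = (vx − vy + k·ωz)/r = 0.6300/0.05 = 12.6000

(-6.6000, 18.6000, -0.6000, 12.6000)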